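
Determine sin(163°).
sin(163°) = 0.2924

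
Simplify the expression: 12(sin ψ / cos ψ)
12(sin ψ / cos ψ) = 12(tan ψ) (using Quotient identity)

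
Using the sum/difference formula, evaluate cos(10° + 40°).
cos(10° + 40°) = cos 10° cos 40° - sin 10° sin 40° = 0.6428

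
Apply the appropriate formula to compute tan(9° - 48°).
tan(9° - 48°) = (tan 9° - tan 48°)/(1 + tan 9° tan 48°) = -0.8098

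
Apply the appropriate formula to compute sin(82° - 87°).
sin(82° - 87°) = sin 82° cos 87° - cos 82° sin 87° = -0.08716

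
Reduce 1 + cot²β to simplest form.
1 + cot²β = csc²β (using Pythagorean identity)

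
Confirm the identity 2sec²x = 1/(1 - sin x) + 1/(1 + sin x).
RHS = [(1 + sin x) + (1 - sin x)] / [(1 - sin x)(1 + sin x)] = 2/(1 - sin²x) = 2/cos²x = 2sec²x = LHS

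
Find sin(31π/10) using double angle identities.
sin(31π/10) = 2 sin 31π/20 cos 31π/20 = -0.309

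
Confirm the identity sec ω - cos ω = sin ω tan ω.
LHS = 1/cos ω - cos ω = (1 - cos²ω)/cos ω = sin²ω/cos ω = sin ω · (sin ω/cos ω) = sin ω tan ω = RHS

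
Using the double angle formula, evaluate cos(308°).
cos(308°) = cos²154° - sin²154° = 0.6157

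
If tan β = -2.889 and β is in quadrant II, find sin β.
sin β = 0.945 (using tan²β + 1 = sec²β)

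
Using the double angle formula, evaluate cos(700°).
cos(700°) = cos²350° - sin²350° = 0.9397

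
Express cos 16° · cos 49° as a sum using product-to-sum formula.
cos 16° cos 49° = (1/2)[cos(16°-49°) + cos(16°+49°)]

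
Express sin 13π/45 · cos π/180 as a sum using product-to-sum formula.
sin 13π/45 cos π/180 = (1/2)[sin(13π/45+π/180) + sin(13π/45-π/180)]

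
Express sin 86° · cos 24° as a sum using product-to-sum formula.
sin 86° cos 24° = (1/2)[sin(86°+24°) + sin(86°-24°)]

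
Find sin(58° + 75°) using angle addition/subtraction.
sin(58° + 75°) = sin 58° cos 75° + cos 58° sin 75° = 0.7314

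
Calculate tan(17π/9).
tan(17π/9) = -0.364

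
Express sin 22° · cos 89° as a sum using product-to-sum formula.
sin 22° cos 89° = (1/2)[sin(22°+89°) + sin(22°-89°)]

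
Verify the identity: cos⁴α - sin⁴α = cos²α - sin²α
LHS = (cos²α - sin²α)(cos²α + sin²α) = (cos²α - sin²α) · 1 = cos²α - sin²α = RHS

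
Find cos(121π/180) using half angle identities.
cos(121π/180) = -√((1 + cos 121π/90)/2) = -0.515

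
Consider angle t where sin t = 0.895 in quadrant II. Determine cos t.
cos t = ±√(1 - sin²t) = -0.4461 (negative in QII)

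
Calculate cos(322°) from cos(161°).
cos(322°) = cos²161° - sin²161° = 0.788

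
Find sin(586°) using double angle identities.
sin(586°) = 2 sin 293° cos 293° = -0.7193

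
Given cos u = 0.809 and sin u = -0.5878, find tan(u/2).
tan(u/2) = sin u / (1 + cos u) = -0.3249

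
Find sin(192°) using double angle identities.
sin(192°) = 2 sin 96° cos 96° = -0.2079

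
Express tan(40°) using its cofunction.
tan(40°) = cot(90° - 40°) = cot(50°)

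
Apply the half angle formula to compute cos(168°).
cos(168°) = -√((1 + cos 336°)/2) = -0.9781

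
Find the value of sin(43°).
sin(43°) = 0.682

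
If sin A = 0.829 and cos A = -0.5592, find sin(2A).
sin(2A) = 2 sin A cos A = -0.9272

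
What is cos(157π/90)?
cos(157π/90) = 0.6947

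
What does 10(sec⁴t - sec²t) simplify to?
10(sec⁴t - sec²t) = 10(tan⁴t + tan²t) (using Pythagorean)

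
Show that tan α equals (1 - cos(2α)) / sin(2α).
RHS = 2sin²α / (2 sin α cos α) = sin α/cos α = tan α = LHS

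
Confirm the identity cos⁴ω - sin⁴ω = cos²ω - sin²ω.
LHS = (cos²ω - sin²ω)(cos²ω + sin²ω) = (cos²ω - sin²ω) · 1 = cos²ω - sin²ω = RHS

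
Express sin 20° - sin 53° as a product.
sin 20° - sin 53° = 2 cos(36.5°) sin(-16.5°)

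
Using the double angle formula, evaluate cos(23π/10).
cos(23π/10) = cos²23π/20 - sin²23π/20 = 0.5878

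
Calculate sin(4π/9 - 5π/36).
sin(4π/9 - 5π/36) = sin 4π/9 cos 5π/36 - cos 4π/9 sin 5π/36 = 0.8192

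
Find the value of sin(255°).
sin(255°) = -(√6+√2)/4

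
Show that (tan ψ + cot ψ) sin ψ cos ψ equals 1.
LHS = (sin ψ/cos ψ + cos ψ/sin ψ) sin ψ cos ψ = ((sin²ψ + cos²ψ)/(sin ψ cos ψ)) · sin ψ cos ψ = sin²ψ + cos²ψ = 1 = RHS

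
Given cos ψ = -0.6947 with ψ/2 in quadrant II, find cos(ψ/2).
cos(ψ/2) = ±√((1 + cos ψ)/2); negative since ψ/2 ∈ QII, so cos(ψ/2) = -0.3907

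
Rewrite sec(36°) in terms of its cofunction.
sec(36°) = csc(90° - 36°) = csc(54°)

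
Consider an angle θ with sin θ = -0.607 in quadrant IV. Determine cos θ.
cos θ = √(1 - sin²θ) = 0.7947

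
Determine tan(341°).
tan(341°) = -0.3443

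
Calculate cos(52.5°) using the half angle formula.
cos(52.5°) = √((1 + cos 105°)/2) = 0.6088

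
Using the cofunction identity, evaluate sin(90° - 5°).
sin(90° - 5°) = cos(5°) = 0.9962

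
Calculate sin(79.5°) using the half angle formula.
sin(79.5°) = √((1 - cos 159°)/2) = 0.9833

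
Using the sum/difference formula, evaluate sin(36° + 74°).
sin(36° + 74°) = sin 36° cos 74° + cos 36° sin 74° = 0.9397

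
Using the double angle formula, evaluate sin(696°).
sin(696°) = 2 sin 348° cos 348° = -0.4067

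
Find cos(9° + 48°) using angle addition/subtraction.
cos(9° + 48°) = cos 9° cos 48° - sin 9° sin 48° = 0.5446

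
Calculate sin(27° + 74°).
sin(27° + 74°) = sin 27° cos 74° + cos 27° sin 74° = 0.9816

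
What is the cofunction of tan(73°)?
tan(73°) = cot(90° - 73°) = cot(17°)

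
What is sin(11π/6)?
sin(11π/6) = -1/2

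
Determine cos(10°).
cos(10°) = 0.9848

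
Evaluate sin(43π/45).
sin(43π/45) = 0.1392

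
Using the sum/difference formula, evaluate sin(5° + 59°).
sin(5° + 59°) = sin 5° cos 59° + cos 5° sin 59° = 0.8988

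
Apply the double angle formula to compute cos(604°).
cos(604°) = 2cos²302° - 1 = -0.4384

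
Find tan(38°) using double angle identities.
tan(38°) = 2 tan 19° / (1 - tan²19°) = 0.7813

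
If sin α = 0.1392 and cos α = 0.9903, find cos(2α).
cos(2α) = cos²α - sin²α = 0.9613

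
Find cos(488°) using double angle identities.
cos(488°) = cos²244° - sin²244° = -0.6157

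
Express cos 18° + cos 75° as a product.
cos 18° + cos 75° = 2 cos(46.5°) cos(-28.5°)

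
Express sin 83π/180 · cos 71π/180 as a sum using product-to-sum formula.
sin 83π/180 cos 71π/180 = (1/2)[sin(83π/180+71π/180) + sin(83π/180-71π/180)]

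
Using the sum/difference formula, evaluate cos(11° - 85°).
cos(11° - 85°) = cos 11° cos 85° + sin 11° sin 85° = 0.2756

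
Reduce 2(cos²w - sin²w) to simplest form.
2(cos²w - sin²w) = 2(cos(2w)) (using Double angle)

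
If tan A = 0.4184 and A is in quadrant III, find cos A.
cos A = -0.9225 (using tan²A + 1 = sec²A)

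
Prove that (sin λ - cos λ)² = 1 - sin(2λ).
LHS = sin²λ - 2 sin λ cos λ + cos²λ = (sin²λ + cos²λ) - 2 sin λ cos λ = 1 - sin(2λ) = RHS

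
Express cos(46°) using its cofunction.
cos(46°) = sin(90° - 46°) = sin(44°)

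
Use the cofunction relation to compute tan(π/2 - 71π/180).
tan(π/2 - 71π/180) = cot(71π/180) = 0.3443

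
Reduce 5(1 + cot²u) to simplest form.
5(1 + cot²u) = 5(csc²u) (using Pythagorean identity)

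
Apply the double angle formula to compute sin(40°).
sin(40°) = 2 sin 20° cos 20° = 0.6428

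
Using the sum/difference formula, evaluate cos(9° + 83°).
cos(9° + 83°) = cos 9° cos 83° - sin 9° sin 83° = -0.0349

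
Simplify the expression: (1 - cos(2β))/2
(1 - cos(2β))/2 = sin²β (using Power reduction)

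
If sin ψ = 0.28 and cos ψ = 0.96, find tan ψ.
tan ψ = sin ψ / cos ψ = 0.2917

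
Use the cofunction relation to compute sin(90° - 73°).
sin(90° - 73°) = cos(73°) = 0.2924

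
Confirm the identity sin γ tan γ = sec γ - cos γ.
RHS = 1/cos γ - cos γ = (1 - cos²γ)/cos γ = sin²γ/cos γ = sin γ · (sin γ/cos γ) = sin γ tan γ = LHS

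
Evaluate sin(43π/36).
sin(43π/36) = -0.5736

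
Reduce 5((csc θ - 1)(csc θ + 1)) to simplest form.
5((csc θ - 1)(csc θ + 1)) = 5(cot²θ) (using Diff. of squares)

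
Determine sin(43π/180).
sin(43π/180) = 0.682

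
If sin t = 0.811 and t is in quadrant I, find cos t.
cos t = 0.585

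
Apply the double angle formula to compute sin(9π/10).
sin(9π/10) = 2 sin 9π/20 cos 9π/20 = 0.309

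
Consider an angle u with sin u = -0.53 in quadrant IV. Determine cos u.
cos u = √(1 - sin²u) = 0.848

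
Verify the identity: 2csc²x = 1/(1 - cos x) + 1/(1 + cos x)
RHS = [(1 + cos x) + (1 - cos x)] / [(1 - cos x)(1 + cos x)] = 2/(1 - cos²x) = 2/sin²x = 2csc²x = LHS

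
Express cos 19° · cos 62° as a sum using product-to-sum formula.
cos 19° cos 62° = (1/2)[cos(19°-62°) + cos(19°+62°)]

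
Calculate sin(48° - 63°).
sin(48° - 63°) = sin 48° cos 63° - cos 48° sin 63° = -(√6-√2)/4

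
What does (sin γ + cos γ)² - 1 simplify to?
(sin γ + cos γ)² - 1 = sin(2γ) (using Pythagorean + double angle)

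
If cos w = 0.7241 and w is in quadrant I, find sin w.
sin w = 0.6897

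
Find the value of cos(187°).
cos(187°) = -0.9925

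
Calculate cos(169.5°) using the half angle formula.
cos(169.5°) = -√((1 + cos 339°)/2) = -0.9833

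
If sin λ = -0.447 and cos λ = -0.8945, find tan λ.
tan λ = sin λ / cos λ = 0.4997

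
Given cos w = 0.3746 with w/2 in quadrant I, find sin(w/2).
sin(w/2) = ±√((1 - cos w)/2); positive since w/2 ∈ QI, so sin(w/2) = 0.5592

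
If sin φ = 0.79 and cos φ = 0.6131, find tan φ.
tan φ = sin φ / cos φ = 1.289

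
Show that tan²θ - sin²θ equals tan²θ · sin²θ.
LHS = sin²θ/cos²θ - sin²θ = sin²θ(1/cos²θ - 1) = sin²θ · (1 - cos²θ)/cos²θ = sin²θ · sin²θ/cos²θ = sin²θ · tan²θ = RHS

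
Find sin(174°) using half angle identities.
sin(174°) = √((1 - cos 348°)/2) = 0.1045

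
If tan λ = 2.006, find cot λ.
cot λ = 1/tan λ = 0.4985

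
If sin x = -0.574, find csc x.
csc x = 1/sin x = -1.742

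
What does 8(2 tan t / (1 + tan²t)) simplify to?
8(2 tan t / (1 + tan²t)) = 8(sin(2t)) (using Double angle)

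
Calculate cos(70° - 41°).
cos(70° - 41°) = cos 70° cos 41° + sin 70° sin 41° = 0.8746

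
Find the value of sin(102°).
sin(102°) = 0.9781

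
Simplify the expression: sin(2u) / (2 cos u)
sin(2u) / (2 cos u) = sin u (using Double angle)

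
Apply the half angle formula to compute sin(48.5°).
sin(48.5°) = √((1 - cos 97°)/2) = 0.749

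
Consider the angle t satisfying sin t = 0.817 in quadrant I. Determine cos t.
cos t = √(1 - sin²t) = 0.5766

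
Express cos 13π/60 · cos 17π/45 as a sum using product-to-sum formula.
cos 13π/60 cos 17π/45 = (1/2)[cos(13π/60-17π/45) + cos(13π/60+17π/45)]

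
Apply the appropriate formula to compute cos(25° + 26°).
cos(25° + 26°) = cos 25° cos 26° - sin 25° sin 26° = 0.6293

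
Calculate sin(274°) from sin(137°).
sin(274°) = 2 sin 137° cos 137° = -0.9976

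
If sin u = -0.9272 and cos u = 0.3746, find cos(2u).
cos(2u) = cos²u - sin²u = -0.7194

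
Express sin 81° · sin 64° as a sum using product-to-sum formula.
sin 81° sin 64° = (1/2)[cos(81°-64°) - cos(81°+64°)]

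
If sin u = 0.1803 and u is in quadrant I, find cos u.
cos u = 0.9836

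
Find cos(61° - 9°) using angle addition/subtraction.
cos(61° - 9°) = cos 61° cos 9° + sin 61° sin 9° = 0.6157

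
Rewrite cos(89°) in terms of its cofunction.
cos(89°) = sin(90° - 89°) = sin(1°)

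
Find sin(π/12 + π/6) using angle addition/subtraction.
sin(π/12 + π/6) = sin π/12 cos π/6 + cos π/12 sin π/6 = √2/2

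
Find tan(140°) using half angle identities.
tan(140°) = sin 280° / (1 + cos 280°) = -0.8391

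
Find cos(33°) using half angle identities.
cos(33°) = √((1 + cos 66°)/2) = 0.8387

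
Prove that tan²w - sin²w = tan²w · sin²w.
LHS = sin²w/cos²w - sin²w = sin²w(1/cos²w - 1) = sin²w · (1 - cos²w)/cos²w = sin²w · sin²w/cos²w = sin²w · tan²w = RHS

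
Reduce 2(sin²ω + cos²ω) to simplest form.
2(sin²ω + cos²ω) = 2 (using Pythagorean identity)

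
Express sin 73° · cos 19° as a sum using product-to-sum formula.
sin 73° cos 19° = (1/2)[sin(73°+19°) + sin(73°-19°)]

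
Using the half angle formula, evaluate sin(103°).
sin(103°) = √((1 - cos 206°)/2) = 0.9744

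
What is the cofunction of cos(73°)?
cos(73°) = sin(90° - 73°) = sin(17°)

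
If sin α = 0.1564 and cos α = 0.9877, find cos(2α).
cos(2α) = cos²α - sin²α = 0.9511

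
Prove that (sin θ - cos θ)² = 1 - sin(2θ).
LHS = sin²θ - 2 sin θ cos θ + cos²θ = (sin²θ + cos²θ) - 2 sin θ cos θ = 1 - sin(2θ) = RHS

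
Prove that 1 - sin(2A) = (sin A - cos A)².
RHS = sin²A - 2 sin A cos A + cos²A = (sin²A + cos²A) - 2 sin A cos A = 1 - sin(2A) = LHS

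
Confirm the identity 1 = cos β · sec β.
RHS = cos β · (1/cos β) = 1 = LHS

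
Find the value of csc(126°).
csc(126°) = 1.236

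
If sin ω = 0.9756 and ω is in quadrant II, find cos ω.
cos ω = -0.2196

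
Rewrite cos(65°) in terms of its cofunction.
cos(65°) = sin(90° - 65°) = sin(25°)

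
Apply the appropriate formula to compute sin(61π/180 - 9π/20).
sin(61π/180 - 9π/20) = sin 61π/180 cos 9π/20 - cos 61π/180 sin 9π/20 = -0.342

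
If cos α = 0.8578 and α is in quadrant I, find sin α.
sin α = 0.514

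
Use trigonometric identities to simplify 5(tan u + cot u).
5(tan u + cot u) = 5(sec u csc u) (using Quotient identities)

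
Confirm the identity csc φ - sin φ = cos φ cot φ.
LHS = 1/sin φ - sin φ = (1 - sin²φ)/sin φ = cos²φ/sin φ = cos φ · (cos φ/sin φ) = cos φ cot φ = RHS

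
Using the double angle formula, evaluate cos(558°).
cos(558°) = cos²279° - sin²279° = -0.9511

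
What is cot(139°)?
cot(139°) = -1.15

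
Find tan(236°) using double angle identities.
tan(236°) = 2 tan 118° / (1 - tan²118°) = 1.483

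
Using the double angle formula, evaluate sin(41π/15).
sin(41π/15) = 2 sin 41π/30 cos 41π/30 = 0.7431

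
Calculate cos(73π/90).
cos(73π/90) = -0.829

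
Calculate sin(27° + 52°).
sin(27° + 52°) = sin 27° cos 52° + cos 27° sin 52° = 0.9816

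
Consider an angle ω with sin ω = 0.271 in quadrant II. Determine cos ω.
cos ω = ±√(1 - sin²ω) = -0.9626 (negative in QII)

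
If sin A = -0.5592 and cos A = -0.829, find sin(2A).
sin(2A) = 2 sin A cos A = 0.9272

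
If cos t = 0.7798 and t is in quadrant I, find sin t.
sin t = 0.626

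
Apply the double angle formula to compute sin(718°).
sin(718°) = 2 sin 359° cos 359° = -0.0349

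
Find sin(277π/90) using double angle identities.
sin(277π/90) = 2 sin 277π/180 cos 277π/180 = -0.2419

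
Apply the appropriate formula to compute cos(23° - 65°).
cos(23° - 65°) = cos 23° cos 65° + sin 23° sin 65° = 0.7431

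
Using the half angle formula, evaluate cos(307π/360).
cos(307π/360) = -√((1 + cos 307π/180)/2) = -0.8949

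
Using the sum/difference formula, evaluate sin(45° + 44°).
sin(45° + 44°) = sin 45° cos 44° + cos 45° sin 44° = 0.9998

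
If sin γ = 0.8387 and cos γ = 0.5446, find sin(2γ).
sin(2γ) = 2 sin γ cos γ = 0.9135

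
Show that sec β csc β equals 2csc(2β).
RHS = 2/sin(2β) = 2/(2 sin β cos β) = 1/(sin β cos β) = (1/cos β)(1/sin β) = sec β csc β = LHS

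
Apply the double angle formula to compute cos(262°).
cos(262°) = cos²131° - sin²131° = -0.1392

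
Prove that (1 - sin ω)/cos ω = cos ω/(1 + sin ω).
LHS = (1 - sin ω)(1 + sin ω) / (cos ω(1 + sin ω)) = (1 - sin²ω) / (cos ω(1 + sin ω)) = cos²ω / (cos ω(1 + sin ω)) = cos ω/(1 + sin ω) = RHS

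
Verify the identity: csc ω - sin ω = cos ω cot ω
LHS = 1/sin ω - sin ω = (1 - sin²ω)/sin ω = cos²ω/sin ω = cos ω · (cos ω/sin ω) = cos ω cot ω = RHS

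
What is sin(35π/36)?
sin(35π/36) = 0.08716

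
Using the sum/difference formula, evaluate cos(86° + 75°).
cos(86° + 75°) = cos 86° cos 75° - sin 86° sin 75° = -0.9455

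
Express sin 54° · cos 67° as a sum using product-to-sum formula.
sin 54° cos 67° = (1/2)[sin(54°+67°) + sin(54°-67°)]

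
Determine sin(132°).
sin(132°) = 0.7431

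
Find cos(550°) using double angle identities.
cos(550°) = 1 - 2sin²275° = -0.9848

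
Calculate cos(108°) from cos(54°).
cos(108°) = cos²54° - sin²54° = -0.309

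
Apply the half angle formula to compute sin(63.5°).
sin(63.5°) = √((1 - cos 127°)/2) = 0.8949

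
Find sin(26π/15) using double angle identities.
sin(26π/15) = 2 sin 13π/15 cos 13π/15 = -0.7431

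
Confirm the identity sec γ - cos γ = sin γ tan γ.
LHS = 1/cos γ - cos γ = (1 - cos²γ)/cos γ = sin²γ/cos γ = sin γ · (sin γ/cos γ) = sin γ tan γ = RHS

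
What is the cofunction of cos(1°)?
cos(1°) = sin(90° - 1°) = sin(89°)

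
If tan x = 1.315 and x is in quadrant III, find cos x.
cos x = -0.6053 (using tan²x + 1 = sec²x)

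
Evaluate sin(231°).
sin(231°) = -0.7771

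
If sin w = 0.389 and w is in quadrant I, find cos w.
cos w = 0.9212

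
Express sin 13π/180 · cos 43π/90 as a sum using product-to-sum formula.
sin 13π/180 cos 43π/90 = (1/2)[sin(13π/180+43π/90) + sin(13π/180-43π/90)]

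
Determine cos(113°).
cos(113°) = -0.3907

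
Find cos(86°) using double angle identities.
cos(86°) = 2cos²43° - 1 = 0.06976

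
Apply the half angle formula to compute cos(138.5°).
cos(138.5°) = -√((1 + cos 277°)/2) = -0.749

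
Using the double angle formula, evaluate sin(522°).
sin(522°) = 2 sin 261° cos 261° = 0.309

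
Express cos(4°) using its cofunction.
cos(4°) = sin(90° - 4°) = sin(86°)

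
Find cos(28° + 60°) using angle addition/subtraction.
cos(28° + 60°) = cos 28° cos 60° - sin 28° sin 60° = 0.0349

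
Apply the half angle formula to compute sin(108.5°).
sin(108.5°) = √((1 - cos 217°)/2) = 0.9483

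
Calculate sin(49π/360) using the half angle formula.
sin(49π/360) = √((1 - cos 49π/180)/2) = 0.4147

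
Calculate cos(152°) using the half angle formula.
cos(152°) = -√((1 + cos 304°)/2) = -0.8829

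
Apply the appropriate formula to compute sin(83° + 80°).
sin(83° + 80°) = sin 83° cos 80° + cos 83° sin 80° = 0.2924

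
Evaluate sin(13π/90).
sin(13π/90) = 0.4384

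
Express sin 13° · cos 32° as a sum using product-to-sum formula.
sin 13° cos 32° = (1/2)[sin(13°+32°) + sin(13°-32°)]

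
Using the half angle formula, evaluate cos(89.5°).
cos(89.5°) = √((1 + cos 179°)/2) = 0.008727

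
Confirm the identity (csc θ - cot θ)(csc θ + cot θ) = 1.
LHS = csc²θ - cot²θ = (1 + cot²θ) - cot²θ = 1 = RHS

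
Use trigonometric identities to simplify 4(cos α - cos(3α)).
4(cos α - cos(3α)) = 4(2 sin(2α) sin α) (using Sum-to-product)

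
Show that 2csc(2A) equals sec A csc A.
LHS = 2/sin(2A) = 2/(2 sin A cos A) = 1/(sin A cos A) = (1/cos A)(1/sin A) = sec A csc A = RHS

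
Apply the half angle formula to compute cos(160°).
cos(160°) = -√((1 + cos 320°)/2) = -0.9397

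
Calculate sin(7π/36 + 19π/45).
sin(7π/36 + 19π/45) = sin 7π/36 cos 19π/45 + cos 7π/36 sin 19π/45 = 0.9336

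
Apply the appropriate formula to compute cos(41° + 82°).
cos(41° + 82°) = cos 41° cos 82° - sin 41° sin 82° = -0.5446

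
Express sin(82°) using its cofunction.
sin(82°) = cos(90° - 82°) = cos(8°)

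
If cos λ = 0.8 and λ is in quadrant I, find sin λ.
sin λ = 0.6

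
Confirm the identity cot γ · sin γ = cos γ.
LHS = (cos γ/sin γ) · sin γ = cos γ = RHS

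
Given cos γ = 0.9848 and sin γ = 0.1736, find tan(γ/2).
tan(γ/2) = sin γ / (1 + cos γ) = 0.08746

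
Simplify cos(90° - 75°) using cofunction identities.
cos(90° - 75°) = sin(75°)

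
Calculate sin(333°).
sin(333°) = -0.454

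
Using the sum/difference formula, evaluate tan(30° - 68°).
tan(30° - 68°) = (tan 30° - tan 68°)/(1 + tan 30° tan 68°) = -0.7813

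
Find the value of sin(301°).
sin(301°) = -0.8572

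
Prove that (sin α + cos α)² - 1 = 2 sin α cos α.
LHS = sin²α + 2 sin α cos α + cos²α - 1 = (sin²α + cos²α) + 2 sin α cos α - 1 = 1 + 2 sin α cos α - 1 = 2 sin α cos α = RHS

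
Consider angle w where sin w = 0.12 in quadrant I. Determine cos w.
cos w = √(1 - sin²w) = 0.9928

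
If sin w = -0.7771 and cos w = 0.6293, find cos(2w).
cos(2w) = cos²w - sin²w = -0.2079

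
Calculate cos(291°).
cos(291°) = 0.3584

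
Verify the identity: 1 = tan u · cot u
RHS = (sin u/cos u) · (cos u/sin u) = 1 = LHS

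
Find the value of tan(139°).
tan(139°) = -0.8693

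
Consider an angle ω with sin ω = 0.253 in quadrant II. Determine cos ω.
cos ω = ±√(1 - sin²ω) = -0.9675 (negative in QII)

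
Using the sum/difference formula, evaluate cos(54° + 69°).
cos(54° + 69°) = cos 54° cos 69° - sin 54° sin 69° = -0.5446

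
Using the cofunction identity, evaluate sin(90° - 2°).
sin(90° - 2°) = cos(2°) = 0.9994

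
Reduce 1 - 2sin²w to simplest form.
1 - 2sin²w = cos(2w) (using Double angle)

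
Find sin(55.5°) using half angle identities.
sin(55.5°) = √((1 - cos 111°)/2) = 0.8241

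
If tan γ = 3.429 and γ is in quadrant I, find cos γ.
cos γ = 0.28 (using tan²γ + 1 = sec²γ)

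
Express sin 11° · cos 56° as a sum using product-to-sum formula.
sin 11° cos 56° = (1/2)[sin(11°+56°) + sin(11°-56°)]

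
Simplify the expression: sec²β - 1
sec²β - 1 = tan²β (using Pythagorean identity)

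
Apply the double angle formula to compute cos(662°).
cos(662°) = cos²331° - sin²331° = 0.5299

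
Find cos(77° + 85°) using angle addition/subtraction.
cos(77° + 85°) = cos 77° cos 85° - sin 77° sin 85° = -0.9511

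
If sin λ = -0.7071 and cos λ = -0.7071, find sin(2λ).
sin(2λ) = 2 sin λ cos λ = 1.0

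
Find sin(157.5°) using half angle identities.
sin(157.5°) = √((1 - cos 315°)/2) = √(2-√2)/2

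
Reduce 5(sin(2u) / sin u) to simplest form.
5(sin(2u) / sin u) = 5(2 cos u) (using Double angle)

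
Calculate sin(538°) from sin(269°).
sin(538°) = 2 sin 269° cos 269° = 0.0349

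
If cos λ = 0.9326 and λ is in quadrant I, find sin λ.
sin λ = 0.3609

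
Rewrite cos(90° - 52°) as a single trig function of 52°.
cos(90° - 52°) = sin(52°)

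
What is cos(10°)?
cos(10°) = 0.9848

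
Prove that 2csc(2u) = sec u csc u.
LHS = 2/sin(2u) = 2/(2 sin u cos u) = 1/(sin u cos u) = (1/cos u)(1/sin u) = sec u csc u = RHS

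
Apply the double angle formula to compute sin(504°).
sin(504°) = 2 sin 252° cos 252° = 0.5878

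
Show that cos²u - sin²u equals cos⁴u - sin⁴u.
RHS = (cos²u - sin²u)(cos²u + sin²u) = (cos²u - sin²u) · 1 = cos²u - sin²u = LHS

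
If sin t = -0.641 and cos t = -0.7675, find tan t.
tan t = sin t / cos t = 0.8352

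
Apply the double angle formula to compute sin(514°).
sin(514°) = 2 sin 257° cos 257° = 0.4384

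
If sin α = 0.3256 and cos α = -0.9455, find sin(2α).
sin(2α) = 2 sin α cos α = -0.6157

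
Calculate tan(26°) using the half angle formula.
tan(26°) = sin 52° / (1 + cos 52°) = 0.4877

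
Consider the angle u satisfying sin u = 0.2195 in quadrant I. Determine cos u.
cos u = √(1 - sin²u) = 0.9756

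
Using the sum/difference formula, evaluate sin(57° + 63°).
sin(57° + 63°) = sin 57° cos 63° + cos 57° sin 63° = √3/2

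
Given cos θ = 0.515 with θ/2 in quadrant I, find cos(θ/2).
cos(θ/2) = ±√((1 + cos θ)/2); positive since θ/2 ∈ QI, so cos(θ/2) = 0.8703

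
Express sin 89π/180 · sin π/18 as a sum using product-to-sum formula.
sin 89π/180 sin π/18 = (1/2)[cos(89π/180-π/18) - cos(89π/180+π/18)]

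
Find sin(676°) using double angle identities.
sin(676°) = 2 sin 338° cos 338° = -0.6947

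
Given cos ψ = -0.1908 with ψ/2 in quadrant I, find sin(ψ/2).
sin(ψ/2) = ±√((1 - cos ψ)/2); positive since ψ/2 ∈ QI, so sin(ψ/2) = 0.7716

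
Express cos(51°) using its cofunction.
cos(51°) = sin(90° - 51°) = sin(39°)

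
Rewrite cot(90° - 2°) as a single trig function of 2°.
cot(90° - 2°) = tan(2°)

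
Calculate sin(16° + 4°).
sin(16° + 4°) = sin 16° cos 4° + cos 16° sin 4° = 0.342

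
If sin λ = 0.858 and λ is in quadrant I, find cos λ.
cos λ = 0.5136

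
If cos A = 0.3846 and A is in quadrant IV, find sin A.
sin A = -0.9231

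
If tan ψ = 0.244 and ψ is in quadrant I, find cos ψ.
cos ψ = 0.9715 (using tan²ψ + 1 = sec²ψ)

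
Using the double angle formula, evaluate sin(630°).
sin(630°) = 2 sin 315° cos 315° = -1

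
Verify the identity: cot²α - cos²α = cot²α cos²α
LHS = cos²α/sin²α - cos²α = cos²α(1/sin²α - 1) = cos²α · (1 - sin²α)/sin²α = cos²α · cos²α/sin²α = cos²α · cot²α = RHS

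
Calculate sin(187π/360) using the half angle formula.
sin(187π/360) = √((1 - cos 187π/180)/2) = 0.9981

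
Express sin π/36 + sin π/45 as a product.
sin π/36 + sin π/45 = 2 sin(π/40) cos(π/360)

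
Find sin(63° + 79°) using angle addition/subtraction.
sin(63° + 79°) = sin 63° cos 79° + cos 63° sin 79° = 0.6157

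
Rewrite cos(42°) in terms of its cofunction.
cos(42°) = sin(90° - 42°) = sin(48°)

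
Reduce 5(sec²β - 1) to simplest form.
5(sec²β - 1) = 5(tan²β) (using Pythagorean identity)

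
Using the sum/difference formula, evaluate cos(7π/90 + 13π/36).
cos(7π/90 + 13π/36) = cos 7π/90 cos 13π/36 - sin 7π/90 sin 13π/36 = 0.1908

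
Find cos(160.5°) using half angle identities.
cos(160.5°) = -√((1 + cos 321°)/2) = -0.9426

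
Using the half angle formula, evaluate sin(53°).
sin(53°) = √((1 - cos 106°)/2) = 0.7986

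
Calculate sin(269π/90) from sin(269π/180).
sin(269π/90) = 2 sin 269π/180 cos 269π/180 = 0.0349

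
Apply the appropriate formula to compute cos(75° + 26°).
cos(75° + 26°) = cos 75° cos 26° - sin 75° sin 26° = -0.1908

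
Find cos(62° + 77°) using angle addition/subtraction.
cos(62° + 77°) = cos 62° cos 77° - sin 62° sin 77° = -0.7547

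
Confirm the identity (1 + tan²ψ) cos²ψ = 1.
LHS = sec²ψ · cos²ψ = (1/cos²ψ) · cos²ψ = 1 = RHS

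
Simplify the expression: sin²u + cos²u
sin²u + cos²u = 1 (using Pythagorean identity)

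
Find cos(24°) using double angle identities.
cos(24°) = cos²12° - sin²12° = 0.9135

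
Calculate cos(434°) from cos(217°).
cos(434°) = cos²217° - sin²217° = 0.2756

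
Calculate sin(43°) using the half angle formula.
sin(43°) = √((1 - cos 86°)/2) = 0.682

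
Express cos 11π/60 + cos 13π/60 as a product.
cos 11π/60 + cos 13π/60 = 2 cos(π/5) cos(-π/60)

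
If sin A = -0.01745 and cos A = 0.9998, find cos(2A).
cos(2A) = cos²A - sin²A = 0.9993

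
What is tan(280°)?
tan(280°) = -5.671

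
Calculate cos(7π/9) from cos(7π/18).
cos(7π/9) = cos²7π/18 - sin²7π/18 = -0.766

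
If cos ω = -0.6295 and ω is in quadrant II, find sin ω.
sin ω = 0.777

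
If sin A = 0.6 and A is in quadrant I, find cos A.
cos A = 0.8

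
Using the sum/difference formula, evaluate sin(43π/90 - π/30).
sin(43π/90 - π/30) = sin 43π/90 cos π/30 - cos 43π/90 sin π/30 = 0.9848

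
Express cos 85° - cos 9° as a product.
cos 85° - cos 9° = -2 sin(47°) sin(38°)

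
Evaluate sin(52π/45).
sin(52π/45) = -0.4695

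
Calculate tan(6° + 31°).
tan(6° + 31°) = (tan 6° + tan 31°)/(1 - tan 6° tan 31°) = 0.7536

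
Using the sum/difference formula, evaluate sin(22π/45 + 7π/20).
sin(22π/45 + 7π/20) = sin 22π/45 cos 7π/20 + cos 22π/45 sin 7π/20 = 0.4848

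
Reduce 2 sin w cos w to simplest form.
2 sin w cos w = sin(2w) (using Double angle)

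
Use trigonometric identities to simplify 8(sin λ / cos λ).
8(sin λ / cos λ) = 8(tan λ) (using Quotient identity)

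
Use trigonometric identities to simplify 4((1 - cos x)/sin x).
4((1 - cos x)/sin x) = 4(tan(x/2)) (using Half angle)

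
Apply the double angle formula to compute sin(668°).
sin(668°) = 2 sin 334° cos 334° = -0.788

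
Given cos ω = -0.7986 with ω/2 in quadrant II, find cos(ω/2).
cos(ω/2) = ±√((1 + cos ω)/2); negative since ω/2 ∈ QII, so cos(ω/2) = -0.3173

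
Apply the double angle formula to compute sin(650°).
sin(650°) = 2 sin 325° cos 325° = -0.9397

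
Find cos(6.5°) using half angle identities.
cos(6.5°) = √((1 + cos 13°)/2) = 0.9936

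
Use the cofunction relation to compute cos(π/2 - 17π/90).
cos(π/2 - 17π/90) = sin(17π/90) = 0.5592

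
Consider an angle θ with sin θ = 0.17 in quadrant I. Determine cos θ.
cos θ = √(1 - sin²θ) = 0.9854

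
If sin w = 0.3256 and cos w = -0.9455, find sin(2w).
sin(2w) = 2 sin w cos w = -0.6157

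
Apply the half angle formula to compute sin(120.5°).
sin(120.5°) = √((1 - cos 241°)/2) = 0.8616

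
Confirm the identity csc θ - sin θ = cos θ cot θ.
LHS = 1/sin θ - sin θ = (1 - sin²θ)/sin θ = cos²θ/sin θ = cos θ · (cos θ/sin θ) = cos θ cot θ = RHS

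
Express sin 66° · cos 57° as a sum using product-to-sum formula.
sin 66° cos 57° = (1/2)[sin(66°+57°) + sin(66°-57°)]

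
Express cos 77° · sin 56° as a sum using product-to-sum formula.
cos 77° sin 56° = (1/2)[sin(77°+56°) - sin(77°-56°)]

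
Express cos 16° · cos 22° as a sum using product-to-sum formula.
cos 16° cos 22° = (1/2)[cos(16°-22°) + cos(16°+22°)]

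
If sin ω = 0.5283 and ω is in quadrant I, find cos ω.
cos ω = 0.8491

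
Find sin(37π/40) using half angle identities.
sin(37π/40) = √((1 - cos 37π/20)/2) = 0.2334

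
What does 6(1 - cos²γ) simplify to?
6(1 - cos²γ) = 6(sin²γ) (using Pythagorean identity)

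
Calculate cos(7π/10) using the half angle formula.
cos(7π/10) = -√((1 + cos 7π/5)/2) = -0.5878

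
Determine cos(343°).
cos(343°) = 0.9563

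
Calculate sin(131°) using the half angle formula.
sin(131°) = √((1 - cos 262°)/2) = 0.7547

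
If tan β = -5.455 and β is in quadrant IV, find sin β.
sin β = -0.9836 (using tan²β + 1 = sec²β)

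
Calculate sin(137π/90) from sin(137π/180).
sin(137π/90) = 2 sin 137π/180 cos 137π/180 = -0.9976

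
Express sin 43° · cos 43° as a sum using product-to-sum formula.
sin 43° cos 43° = (1/2)[sin(43°+43°) + sin(43°-43°)]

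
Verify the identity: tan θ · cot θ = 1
LHS = (sin θ/cos θ) · (cos θ/sin θ) = 1 = RHS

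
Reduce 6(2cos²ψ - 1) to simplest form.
6(2cos²ψ - 1) = 6(cos(2ψ)) (using Double angle)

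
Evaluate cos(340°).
cos(340°) = 0.9397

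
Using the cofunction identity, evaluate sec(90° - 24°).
sec(90° - 24°) = csc(24°) = 2.459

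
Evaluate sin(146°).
sin(146°) = 0.5592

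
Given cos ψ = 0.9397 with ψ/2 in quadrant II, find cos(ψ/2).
cos(ψ/2) = ±√((1 + cos ψ)/2); negative since ψ/2 ∈ QII, so cos(ψ/2) = -0.9848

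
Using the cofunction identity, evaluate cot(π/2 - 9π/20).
cot(π/2 - 9π/20) = tan(9π/20) = 6.314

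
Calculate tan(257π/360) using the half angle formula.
tan(257π/360) = sin 257π/180 / (1 + cos 257π/180) = -1.257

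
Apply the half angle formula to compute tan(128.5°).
tan(128.5°) = sin 257° / (1 + cos 257°) = -1.257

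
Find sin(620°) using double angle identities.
sin(620°) = 2 sin 310° cos 310° = -0.9848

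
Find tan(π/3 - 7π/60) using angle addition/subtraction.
tan(π/3 - 7π/60) = (tan π/3 - tan 7π/60)/(1 + tan π/3 tan 7π/60) = 0.8098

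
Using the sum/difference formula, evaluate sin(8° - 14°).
sin(8° - 14°) = sin 8° cos 14° - cos 8° sin 14° = -0.1045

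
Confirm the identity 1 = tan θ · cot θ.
RHS = (sin θ/cos θ) · (cos θ/sin θ) = 1 = LHS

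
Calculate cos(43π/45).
cos(43π/45) = -0.9903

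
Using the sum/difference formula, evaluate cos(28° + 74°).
cos(28° + 74°) = cos 28° cos 74° - sin 28° sin 74° = -0.2079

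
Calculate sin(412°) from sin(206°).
sin(412°) = 2 sin 206° cos 206° = 0.788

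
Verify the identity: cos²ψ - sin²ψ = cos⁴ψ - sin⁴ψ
RHS = (cos²ψ - sin²ψ)(cos²ψ + sin²ψ) = (cos²ψ - sin²ψ) · 1 = cos²ψ - sin²ψ = LHS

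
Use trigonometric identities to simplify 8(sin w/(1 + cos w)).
8(sin w/(1 + cos w)) = 8(tan(w/2)) (using Half angle)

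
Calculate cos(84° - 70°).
cos(84° - 70°) = cos 84° cos 70° + sin 84° sin 70° = 0.9703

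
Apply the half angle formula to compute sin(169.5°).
sin(169.5°) = √((1 - cos 339°)/2) = 0.1822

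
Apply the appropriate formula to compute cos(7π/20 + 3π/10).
cos(7π/20 + 3π/10) = cos 7π/20 cos 3π/10 - sin 7π/20 sin 3π/10 = -0.454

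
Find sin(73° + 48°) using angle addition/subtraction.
sin(73° + 48°) = sin 73° cos 48° + cos 73° sin 48° = 0.8572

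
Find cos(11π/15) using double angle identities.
cos(11π/15) = cos²11π/30 - sin²11π/30 = -0.6691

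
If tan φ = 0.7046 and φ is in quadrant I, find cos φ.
cos φ = 0.8175 (using tan²φ + 1 = sec²φ)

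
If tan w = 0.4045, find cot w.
cot w = 1/tan w = 2.472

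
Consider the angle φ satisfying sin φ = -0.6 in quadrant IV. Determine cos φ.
cos φ = √(1 - sin²φ) = 0.8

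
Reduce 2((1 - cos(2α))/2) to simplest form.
2((1 - cos(2α))/2) = 2(sin²α) (using Power reduction)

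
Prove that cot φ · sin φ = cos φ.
LHS = (cos φ/sin φ) · sin φ = cos φ = RHS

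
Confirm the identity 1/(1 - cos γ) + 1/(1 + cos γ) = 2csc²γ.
LHS = [(1 + cos γ) + (1 - cos γ)] / [(1 - cos γ)(1 + cos γ)] = 2/(1 - cos²γ) = 2/sin²γ = 2csc²γ = RHS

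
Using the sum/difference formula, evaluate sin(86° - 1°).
sin(86° - 1°) = sin 86° cos 1° - cos 86° sin 1° = 0.9962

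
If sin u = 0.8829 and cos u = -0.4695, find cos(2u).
cos(2u) = cos²u - sin²u = -0.5591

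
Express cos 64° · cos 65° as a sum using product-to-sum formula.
cos 64° cos 65° = (1/2)[cos(64°-65°) + cos(64°+65°)]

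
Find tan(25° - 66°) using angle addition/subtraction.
tan(25° - 66°) = (tan 25° - tan 66°)/(1 + tan 25° tan 66°) = -0.8693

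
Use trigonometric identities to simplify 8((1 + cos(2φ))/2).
8((1 + cos(2φ))/2) = 8(cos²φ) (using Power reduction)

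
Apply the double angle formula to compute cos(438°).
cos(438°) = 2cos²219° - 1 = 0.2079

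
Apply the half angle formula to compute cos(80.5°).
cos(80.5°) = √((1 + cos 161°)/2) = 0.165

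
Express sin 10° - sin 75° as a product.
sin 10° - sin 75° = 2 cos(42.5°) sin(-32.5°)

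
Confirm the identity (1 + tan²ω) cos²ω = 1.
LHS = sec²ω · cos²ω = (1/cos²ω) · cos²ω = 1 = RHS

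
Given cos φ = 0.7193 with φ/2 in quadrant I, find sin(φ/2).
sin(φ/2) = ±√((1 - cos φ)/2); positive since φ/2 ∈ QI, so sin(φ/2) = 0.3746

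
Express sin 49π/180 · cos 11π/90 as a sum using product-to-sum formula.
sin 49π/180 cos 11π/90 = (1/2)[sin(49π/180+11π/90) + sin(49π/180-11π/90)]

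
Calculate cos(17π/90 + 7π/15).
cos(17π/90 + 7π/15) = cos 17π/90 cos 7π/15 - sin 17π/90 sin 7π/15 = -0.4695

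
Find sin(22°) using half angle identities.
sin(22°) = √((1 - cos 44°)/2) = 0.3746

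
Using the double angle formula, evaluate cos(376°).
cos(376°) = cos²188° - sin²188° = 0.9613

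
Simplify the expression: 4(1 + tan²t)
4(1 + tan²t) = 4(sec²t) (using Pythagorean identity)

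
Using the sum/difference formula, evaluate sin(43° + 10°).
sin(43° + 10°) = sin 43° cos 10° + cos 43° sin 10° = 0.7986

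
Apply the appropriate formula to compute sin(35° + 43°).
sin(35° + 43°) = sin 35° cos 43° + cos 35° sin 43° = 0.9781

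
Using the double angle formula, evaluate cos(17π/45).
cos(17π/45) = cos²17π/90 - sin²17π/90 = 0.3746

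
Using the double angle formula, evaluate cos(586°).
cos(586°) = cos²293° - sin²293° = -0.6947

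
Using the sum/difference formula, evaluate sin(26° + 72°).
sin(26° + 72°) = sin 26° cos 72° + cos 26° sin 72° = 0.9903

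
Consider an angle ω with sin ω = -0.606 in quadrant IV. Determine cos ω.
cos ω = √(1 - sin²ω) = 0.7955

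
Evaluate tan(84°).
tan(84°) = 9.514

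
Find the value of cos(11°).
cos(11°) = 0.9816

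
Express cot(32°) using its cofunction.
cot(32°) = tan(90° - 32°) = tan(58°)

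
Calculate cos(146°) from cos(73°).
cos(146°) = 2cos²73° - 1 = -0.829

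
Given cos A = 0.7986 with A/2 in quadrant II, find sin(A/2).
sin(A/2) = ±√((1 - cos A)/2); positive since A/2 ∈ QII, so sin(A/2) = 0.3173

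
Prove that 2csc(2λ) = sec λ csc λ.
LHS = 2/sin(2λ) = 2/(2 sin λ cos λ) = 1/(sin λ cos λ) = (1/cos λ)(1/sin λ) = sec λ csc λ = RHS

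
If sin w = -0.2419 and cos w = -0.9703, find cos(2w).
cos(2w) = cos²w - sin²w = 0.883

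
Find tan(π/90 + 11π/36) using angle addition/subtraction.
tan(π/90 + 11π/36) = (tan π/90 + tan 11π/36)/(1 - tan π/90 tan 11π/36) = 1.54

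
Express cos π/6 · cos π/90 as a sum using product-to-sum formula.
cos π/6 cos π/90 = (1/2)[cos(π/6-π/90) + cos(π/6+π/90)]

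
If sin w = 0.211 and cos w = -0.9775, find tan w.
tan w = sin w / cos w = -0.2159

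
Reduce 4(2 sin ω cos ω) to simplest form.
4(2 sin ω cos ω) = 4(sin(2ω)) (using Double angle)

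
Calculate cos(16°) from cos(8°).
cos(16°) = cos²8° - sin²8° = 0.9613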